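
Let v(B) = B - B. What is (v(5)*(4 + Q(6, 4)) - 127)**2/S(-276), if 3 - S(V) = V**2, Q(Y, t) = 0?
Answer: -16129/76173 ≈ -0.21174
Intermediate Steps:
v(B) = 0
S(V) = 3 - V**2
(v(5)*(4 + Q(6, 4)) - 127)**2/S(-276) = (0*(4 + 0) - 127)**2/(3 - 1*(-276)**2) = (0*4 - 127)**2/(3 - 1*76176) = (0 - 127)**2/(3 - 76176) = (-127)**2/(-76173) = 16129*(-1/76173) = -16129/76173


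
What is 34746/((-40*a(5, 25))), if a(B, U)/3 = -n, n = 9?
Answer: 5791/180 ≈ 32.172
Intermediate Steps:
a(B, U) = -27 (a(B, U) = 3*(-1*9) = 3*(-9) = -27)
34746/((-40*a(5, 25))) = 34746/((-40*(-27))) = 34746/1080 = 34746*(1/1080) = 5791/180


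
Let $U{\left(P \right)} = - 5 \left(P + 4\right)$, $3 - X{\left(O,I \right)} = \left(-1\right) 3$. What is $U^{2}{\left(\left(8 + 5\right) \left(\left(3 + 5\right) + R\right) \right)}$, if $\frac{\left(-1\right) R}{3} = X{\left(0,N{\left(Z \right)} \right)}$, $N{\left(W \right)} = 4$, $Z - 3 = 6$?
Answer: $396900$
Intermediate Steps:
$Z = 9$ ($Z = 3 + 6 = 9$)
$X{\left(O,I \right)} = 6$ ($X{\left(O,I \right)} = 3 - \left(-1\right) 3 = 3 - -3 = 3 + 3 = 6$)
$R = -18$ ($R = \left(-3\right) 6 = -18$)
$U{\left(P \right)} = -20 - 5 P$ ($U{\left(P \right)} = - 5 \left(4 + P\right) = -20 - 5 P$)
$U^{2}{\left(\left(8 + 5\right) \left(\left(3 + 5\right) + R\right) \right)} = \left(-20 - 5 \left(8 + 5\right) \left(\left(3 + 5\right) - 18\right)\right)^{2} = \left(-20 - 5 \cdot 13 \left(8 - 18\right)\right)^{2} = \left(-20 - 5 \cdot 13 \left(-10\right)\right)^{2} = \left(-20 - -650\right)^{2} = \left(-20 + 650\right)^{2} = 630^{2} = 396900$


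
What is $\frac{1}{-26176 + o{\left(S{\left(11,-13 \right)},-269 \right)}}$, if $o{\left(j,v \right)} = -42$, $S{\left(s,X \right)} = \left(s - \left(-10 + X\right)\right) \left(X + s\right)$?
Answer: $- \frac{1}{26218} \approx -3.8142 \cdot 10^{-5}$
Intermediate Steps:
$S{\left(s,X \right)} = \left(X + s\right) \left(10 + s - X\right)$ ($S{\left(s,X \right)} = \left(10 + s - X\right) \left(X + s\right) = \left(X + s\right) \left(10 + s - X\right)$)
$\frac{1}{-26176 + o{\left(S{\left(11,-13 \right)},-269 \right)}} = \frac{1}{-26176 - 42} = \frac{1}{-26218} = - \frac{1}{26218}$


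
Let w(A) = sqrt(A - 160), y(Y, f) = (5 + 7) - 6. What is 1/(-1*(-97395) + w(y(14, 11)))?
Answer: 97395/9485786179 - I*sqrt(154)/9485786179 ≈ 1.0267e-5 - 1.3082e-9*I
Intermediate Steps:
y(Y, f) = 6 (y(Y, f) = 12 - 6 = 6)
w(A) = sqrt(-160 + A)
1/(-1*(-97395) + w(y(14, 11))) = 1/(-1*(-97395) + sqrt(-160 + 6)) = 1/(97395 + sqrt(-154)) = 1/(97395 + I*sqrt(154))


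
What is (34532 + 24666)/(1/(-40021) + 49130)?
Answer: 2369163158/1966231729 ≈ 1.2049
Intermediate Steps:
(34532 + 24666)/(1/(-40021) + 49130) = 59198/(-1/40021 + 49130) = 59198/(1966231729/40021) = 59198*(40021/1966231729) = 2369163158/1966231729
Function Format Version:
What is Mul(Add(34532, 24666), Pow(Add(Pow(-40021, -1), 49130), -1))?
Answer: Rational(2369163158, 1966231729) ≈ 1.2049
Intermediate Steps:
Mul(Add(34532, 24666), Pow(Add(Pow(-40021, -1), 49130), -1)) = Mul(59198, Pow(Add(Rational(-1, 40021), 49130), -1)) = Mul(59198, Pow(Rational(1966231729, 40021), -1)) = Mul(59198, Rational(40021, 1966231729)) = Rational(2369163158, 1966231729)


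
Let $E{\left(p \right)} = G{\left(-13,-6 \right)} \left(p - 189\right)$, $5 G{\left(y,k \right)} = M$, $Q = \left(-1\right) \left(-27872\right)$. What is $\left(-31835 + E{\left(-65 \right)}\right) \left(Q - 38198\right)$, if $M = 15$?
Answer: $336596622$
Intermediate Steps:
$Q = 27872$
$G{\left(y,k \right)} = 3$ ($G{\left(y,k \right)} = \frac{1}{5} \cdot 15 = 3$)
$E{\left(p \right)} = -567 + 3 p$ ($E{\left(p \right)} = 3 \left(p - 189\right) = 3 \left(-189 + p\right) = -567 + 3 p$)
$\left(-31835 + E{\left(-65 \right)}\right) \left(Q - 38198\right) = \left(-31835 + \left(-567 + 3 \left(-65\right)\right)\right) \left(27872 - 38198\right) = \left(-31835 - 762\right) \left(-10326\right) = \left(-32597\right) \left(-10326\right) = 336596622$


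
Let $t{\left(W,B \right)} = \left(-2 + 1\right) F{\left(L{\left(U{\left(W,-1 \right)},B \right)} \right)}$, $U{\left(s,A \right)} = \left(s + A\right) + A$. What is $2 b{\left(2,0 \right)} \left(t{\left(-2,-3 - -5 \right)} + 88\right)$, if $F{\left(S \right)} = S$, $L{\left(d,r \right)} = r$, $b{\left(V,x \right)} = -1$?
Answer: $-172$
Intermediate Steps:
$U{\left(s,A \right)} = s + 2 A$ ($U{\left(s,A \right)} = \left(A + s\right) + A = s + 2 A$)
$t{\left(W,B \right)} = - B$ ($t{\left(W,B \right)} = \left(-2 + 1\right) B = - B$)
$2 b{\left(2,0 \right)} \left(t{\left(-2,-3 - -5 \right)} + 88\right) = 2 \left(-1\right) \left(- (-3 - -5) + 88\right) = - 2 \left(- (-3 + 5) + 88\right) = - 2 \left(\left(-1\right) 2 + 88\right) = - 2 \left(-2 + 88\right) = \left(-2\right) 86 = -172$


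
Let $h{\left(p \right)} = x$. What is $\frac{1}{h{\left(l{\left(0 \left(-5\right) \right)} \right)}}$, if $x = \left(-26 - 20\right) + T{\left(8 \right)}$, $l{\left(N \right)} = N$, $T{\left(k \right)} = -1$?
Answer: $- \frac{1}{47} \approx -0.021277$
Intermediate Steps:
$x = -47$ ($x = \left(-26 - 20\right) - 1 = -46 - 1 = -47$)
$h{\left(p \right)} = -47$
$\frac{1}{h{\left(l{\left(0 \left(-5\right) \right)} \right)}} = \frac{1}{-47} = - \frac{1}{47}$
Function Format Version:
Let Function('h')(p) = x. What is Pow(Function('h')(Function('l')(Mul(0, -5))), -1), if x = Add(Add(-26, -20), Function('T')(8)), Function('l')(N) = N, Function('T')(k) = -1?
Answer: Rational(-1, 47) ≈ -0.021277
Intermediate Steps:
x = -47 (x = Add(Add(-26, -20), -1) = Add(-46, -1) = -47)
Function('h')(p) = -47
Pow(Function('h')(Function('l')(Mul(0, -5))), -1) = Pow(-47, -1) = Rational(-1, 47)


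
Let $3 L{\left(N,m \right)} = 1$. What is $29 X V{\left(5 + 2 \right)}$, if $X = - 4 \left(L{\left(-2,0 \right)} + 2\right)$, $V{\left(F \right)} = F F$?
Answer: $- \frac{39788}{3} \approx -13263.0$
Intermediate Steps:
$L{\left(N,m \right)} = \frac{1}{3}$ ($L{\left(N,m \right)} = \frac{1}{3} \cdot 1 = \frac{1}{3}$)
$V{\left(F \right)} = F^{2}$
$X = - \frac{28}{3}$ ($X = - 4 \left(\frac{1}{3} + 2\right) = \left(-4\right) \frac{7}{3} = - \frac{28}{3} \approx -9.3333$)
$29 X V{\left(5 + 2 \right)} = 29 \left(- \frac{28}{3}\right) \left(5 + 2\right)^{2} = - \frac{812 \cdot 7^{2}}{3} = \left(- \frac{812}{3}\right) 49 = - \frac{39788}{3}$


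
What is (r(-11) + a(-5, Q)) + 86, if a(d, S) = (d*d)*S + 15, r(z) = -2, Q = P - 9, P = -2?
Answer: -176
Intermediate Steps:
Q = -11 (Q = -2 - 9 = -11)
a(d, S) = 15 + S*d² (a(d, S) = d²*S + 15 = S*d² + 15 = 15 + S*d²)
(r(-11) + a(-5, Q)) + 86 = (-2 + (15 - 11*(-5)²)) + 86 = (-2 + (15 - 11*25)) + 86 = (-2 + (15 - 275)) + 86 = (-2 - 260) + 86 = -262 + 86 = -176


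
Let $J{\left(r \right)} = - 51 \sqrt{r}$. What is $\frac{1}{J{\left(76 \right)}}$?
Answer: $- \frac{\sqrt{19}}{1938} \approx -0.0022492$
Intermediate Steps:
$\frac{1}{J{\left(76 \right)}} = \frac{1}{\left(-51\right) \sqrt{76}} = \frac{1}{\left(-51\right) 2 \sqrt{19}} = \frac{1}{\left(-102\right) \sqrt{19}} = - \frac{\sqrt{19}}{1938}$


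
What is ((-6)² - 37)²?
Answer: 1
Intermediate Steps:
((-6)² - 37)² = (36 - 37)² = (-1)² = 1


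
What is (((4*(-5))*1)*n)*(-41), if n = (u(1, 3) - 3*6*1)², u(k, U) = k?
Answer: 236980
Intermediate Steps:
n = 289 (n = (1 - 3*6*1)² = (1 - 18*1)² = (1 - 18)² = (-17)² = 289)
(((4*(-5))*1)*n)*(-41) = (((4*(-5))*1)*289)*(-41) = (-20*1*289)*(-41) = -20*289*(-41) = -5780*(-41) = 236980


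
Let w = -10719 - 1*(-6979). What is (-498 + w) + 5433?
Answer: 1195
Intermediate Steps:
w = -3740 (w = -10719 + 6979 = -3740)
(-498 + w) + 5433 = (-498 - 3740) + 5433 = -4238 + 5433 = 1195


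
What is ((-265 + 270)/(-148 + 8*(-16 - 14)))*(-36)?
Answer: 45/97 ≈ 0.46392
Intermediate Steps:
((-265 + 270)/(-148 + 8*(-16 - 14)))*(-36) = (5/(-148 + 8*(-30)))*(-36) = (5/(-148 - 240))*(-36) = (5/(-388))*(-36) = (5*(-1/388))*(-36) = -5/388*(-36) = 45/97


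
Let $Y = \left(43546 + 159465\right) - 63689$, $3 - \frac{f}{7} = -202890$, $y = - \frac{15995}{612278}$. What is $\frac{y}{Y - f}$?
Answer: $\frac{15995}{784284646262} \approx 2.0394 \cdot 10^{-8}$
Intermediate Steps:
$y = - \frac{15995}{612278}$ ($y = \left(-15995\right) \frac{1}{612278} = - \frac{15995}{612278} \approx -0.026124$)
$f = 1420251$ ($f = 21 - -1420230 = 21 + 1420230 = 1420251$)
$Y = 139322$ ($Y = 203011 - 63689 = 139322$)
$\frac{y}{Y - f} = - \frac{15995}{612278 \left(139322 - 1420251\right)} = - \frac{15995}{612278 \left(-1280929\right)} = \left(- \frac{15995}{612278}\right) \left(- \frac{1}{1280929}\right) = \frac{15995}{784284646262}$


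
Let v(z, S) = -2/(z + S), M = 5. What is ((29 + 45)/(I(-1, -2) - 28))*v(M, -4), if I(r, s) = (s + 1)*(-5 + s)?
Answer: 148/21 ≈ 7.0476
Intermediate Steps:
I(r, s) = (1 + s)*(-5 + s)
v(z, S) = -2/(S + z)
((29 + 45)/(I(-1, -2) - 28))*v(M, -4) = ((29 + 45)/((-5 + (-2)² - 4*(-2)) - 28))*(-2/(-4 + 5)) = (74/((-5 + 4 + 8) - 28))*(-2/1) = (74/(7 - 28))*(-2*1) = (74/(-21))*(-2) = (74*(-1/21))*(-2) = -74/21*(-2) = 148/21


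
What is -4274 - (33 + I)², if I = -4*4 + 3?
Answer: -4674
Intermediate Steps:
I = -13 (I = -16 + 3 = -13)
-4274 - (33 + I)² = -4274 - (33 - 13)² = -4274 - 1*20² = -4274 - 1*400 = -4274 - 400 = -4674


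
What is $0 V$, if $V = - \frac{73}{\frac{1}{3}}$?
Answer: $0$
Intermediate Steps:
$V = -219$ ($V = - 73 \frac{1}{\frac{1}{3}} = \left(-73\right) 3 = -219$)
$0 V = 0 \left(-219\right) = 0$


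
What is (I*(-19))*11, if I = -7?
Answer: 1463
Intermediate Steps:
(I*(-19))*11 = -7*(-19)*11 = 133*11 = 1463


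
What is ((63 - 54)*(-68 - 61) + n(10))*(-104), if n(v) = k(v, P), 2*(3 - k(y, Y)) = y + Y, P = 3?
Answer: 121108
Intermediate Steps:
k(y, Y) = 3 - Y/2 - y/2 (k(y, Y) = 3 - (y + Y)/2 = 3 - (Y + y)/2 = 3 + (-Y/2 - y/2) = 3 - Y/2 - y/2)
n(v) = 3/2 - v/2 (n(v) = 3 - ½*3 - v/2 = 3 - 3/2 - v/2 = 3/2 - v/2)
((63 - 54)*(-68 - 61) + n(10))*(-104) = ((63 - 54)*(-68 - 61) + (3/2 - ½*10))*(-104) = (9*(-129) + (3/2 - 5))*(-104) = (-1161 - 7/2)*(-104) = -2329/2*(-104) = 121108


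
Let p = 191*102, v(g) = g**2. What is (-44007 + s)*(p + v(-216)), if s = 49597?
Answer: 369711420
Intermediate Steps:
p = 19482
(-44007 + s)*(p + v(-216)) = (-44007 + 49597)*(19482 + (-216)**2) = 5590*(19482 + 46656) = 5590*66138 = 369711420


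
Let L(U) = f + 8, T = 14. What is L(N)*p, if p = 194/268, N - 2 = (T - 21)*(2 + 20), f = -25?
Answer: -1649/134 ≈ -12.306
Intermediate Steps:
N = -152 (N = 2 + (14 - 21)*(2 + 20) = 2 - 7*22 = 2 - 154 = -152)
L(U) = -17 (L(U) = -25 + 8 = -17)
p = 97/134 (p = 194*(1/268) = 97/134 ≈ 0.72388)
L(N)*p = -17*97/134 = -1649/134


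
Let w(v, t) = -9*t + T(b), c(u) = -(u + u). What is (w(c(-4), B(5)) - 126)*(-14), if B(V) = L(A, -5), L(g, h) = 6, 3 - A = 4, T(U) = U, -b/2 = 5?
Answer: 2660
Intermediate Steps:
b = -10 (b = -2*5 = -10)
A = -1 (A = 3 - 1*4 = 3 - 4 = -1)
B(V) = 6
c(u) = -2*u
w(v, t) = -10 - 9*t (w(v, t) = -9*t - 10 = -10 - 9*t)
(w(c(-4), B(5)) - 126)*(-14) = ((-10 - 9*6) - 126)*(-14) = ((-10 - 54) - 126)*(-14) = (-64 - 126)*(-14) = -190*(-14) = 2660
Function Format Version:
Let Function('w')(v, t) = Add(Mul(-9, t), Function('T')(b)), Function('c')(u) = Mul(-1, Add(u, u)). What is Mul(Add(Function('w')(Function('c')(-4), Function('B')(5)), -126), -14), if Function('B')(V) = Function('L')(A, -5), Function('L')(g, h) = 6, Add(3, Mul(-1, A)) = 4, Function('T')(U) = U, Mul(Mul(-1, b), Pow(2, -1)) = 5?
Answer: 2660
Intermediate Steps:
b = -10 (b = Mul(-2, 5) = -10)
A = -1 (A = Add(3, Mul(-1, 4)) = Add(3, -4) = -1)
Function('B')(V) = 6
Function('c')(u) = Mul(-2, u) (Function('c')(u) = Mul(-1, Mul(2, u)) = Mul(-2, u))
Function('w')(v, t) = Add(-10, Mul(-9, t)) (Function('w')(v, t) = Add(Mul(-9, t), -10) = Add(-10, Mul(-9, t)))
Mul(Add(Function('w')(Function('c')(-4), Function('B')(5)), -126), -14) = Mul(Add(Add(-10, Mul(-9, 6)), -126), -14) = Mul(Add(Add(-10, -54), -126), -14) = Mul(Add(-64, -126), -14) = Mul(-190, -14) = 2660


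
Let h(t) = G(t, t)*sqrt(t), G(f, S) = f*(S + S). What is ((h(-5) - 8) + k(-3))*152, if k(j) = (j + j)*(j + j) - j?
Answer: 4712 + 7600*I*sqrt(5) ≈ 4712.0 + 16994.0*I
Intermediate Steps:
G(f, S) = 2*S*f (G(f, S) = f*(2*S) = 2*S*f)
k(j) = -j + 4*j**2 (k(j) = (2*j)*(2*j) - j = 4*j**2 - j = -j + 4*j**2)
h(t) = 2*t**(5/2) (h(t) = (2*t*t)*sqrt(t) = (2*t**2)*sqrt(t) = 2*t**(5/2))
((h(-5) - 8) + k(-3))*152 = ((2*(-5)**(5/2) - 8) - 3*(-1 + 4*(-3)))*152 = ((2*(25*I*sqrt(5)) - 8) - 3*(-1 - 12))*152 = ((50*I*sqrt(5) - 8) - 3*(-13))*152 = ((-8 + 50*I*sqrt(5)) + 39)*152 = (31 + 50*I*sqrt(5))*152 = 4712 + 7600*I*sqrt(5)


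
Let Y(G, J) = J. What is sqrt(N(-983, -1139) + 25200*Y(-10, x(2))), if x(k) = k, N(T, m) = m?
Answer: sqrt(49261) ≈ 221.95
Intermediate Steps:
sqrt(N(-983, -1139) + 25200*Y(-10, x(2))) = sqrt(-1139 + 25200*2) = sqrt(-1139 + 50400) = sqrt(49261)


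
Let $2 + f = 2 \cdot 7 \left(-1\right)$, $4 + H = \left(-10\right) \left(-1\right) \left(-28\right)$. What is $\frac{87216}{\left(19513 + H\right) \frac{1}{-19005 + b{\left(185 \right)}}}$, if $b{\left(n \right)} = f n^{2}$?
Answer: $- \frac{49417021680}{19229} \approx -2.5699 \cdot 10^{6}$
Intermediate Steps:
$H = -284$ ($H = -4 + \left(-10\right) \left(-1\right) \left(-28\right) = -4 + 10 \left(-28\right) = -4 - 280 = -284$)
$f = -16$ ($f = -2 + 2 \cdot 7 \left(-1\right) = -2 + 14 \left(-1\right) = -2 - 14 = -16$)
$b{\left(n \right)} = - 16 n^{2}$
$\frac{87216}{\left(19513 + H\right) \frac{1}{-19005 + b{\left(185 \right)}}} = \frac{87216}{\left(19513 - 284\right) \frac{1}{-19005 - 16 \cdot 185^{2}}} = \frac{87216}{19229 \frac{1}{-19005 - 547600}} = \frac{87216}{19229 \frac{1}{-566605}} = \frac{87216}{19229 \left(- \frac{1}{566605}\right)} = \frac{87216}{- \frac{19229}{566605}} = 87216 \left(- \frac{566605}{19229}\right) = - \frac{49417021680}{19229}$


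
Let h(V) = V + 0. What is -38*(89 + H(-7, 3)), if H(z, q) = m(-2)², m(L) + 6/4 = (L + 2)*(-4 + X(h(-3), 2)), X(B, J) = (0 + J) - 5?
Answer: -6935/2 ≈ -3467.5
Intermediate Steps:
h(V) = V
X(B, J) = -5 + J (X(B, J) = J - 5 = -5 + J)
m(L) = -31/2 - 7*L (m(L) = -3/2 + (L + 2)*(-4 + (-5 + 2)) = -3/2 + (2 + L)*(-4 - 3) = -3/2 + (2 + L)*(-7) = -3/2 + (-14 - 7*L) = -31/2 - 7*L)
H(z, q) = 9/4 (H(z, q) = (-31/2 - 7*(-2))² = (-31/2 + 14)² = (-3/2)² = 9/4)
-38*(89 + H(-7, 3)) = -38*(89 + 9/4) = -38*365/4 = -6935/2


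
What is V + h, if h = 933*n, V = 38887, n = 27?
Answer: 64078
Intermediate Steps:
h = 25191 (h = 933*27 = 25191)
V + h = 38887 + 25191 = 64078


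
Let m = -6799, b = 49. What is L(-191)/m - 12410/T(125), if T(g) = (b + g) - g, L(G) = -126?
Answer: -84369416/333151 ≈ -253.25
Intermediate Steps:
T(g) = 49 (T(g) = (49 + g) - g = 49)
L(-191)/m - 12410/T(125) = -126/(-6799) - 12410/49 = -126*(-1/6799) - 12410*1/49 = 126/6799 - 12410/49 = -84369416/333151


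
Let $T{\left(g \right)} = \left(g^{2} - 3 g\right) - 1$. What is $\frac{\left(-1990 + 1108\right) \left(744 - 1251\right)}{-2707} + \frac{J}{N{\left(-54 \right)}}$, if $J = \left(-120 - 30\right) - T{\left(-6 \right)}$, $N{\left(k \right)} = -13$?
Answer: $- \frac{5263741}{35191} \approx -149.58$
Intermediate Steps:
$T{\left(g \right)} = -1 + g^{2} - 3 g$
$J = -203$ ($J = \left(-120 - 30\right) - \left(-1 + \left(-6\right)^{2} - -18\right) = \left(-120 - 30\right) - \left(-1 + 36 + 18\right) = -150 - 53 = -203$)
$\frac{\left(-1990 + 1108\right) \left(744 - 1251\right)}{-2707} + \frac{J}{N{\left(-54 \right)}} = \frac{\left(-1990 + 1108\right) \left(744 - 1251\right)}{-2707} - \frac{203}{-13} = \left(-882\right) \left(-507\right) \left(- \frac{1}{2707}\right) - - \frac{203}{13} = 447174 \left(- \frac{1}{2707}\right) + \frac{203}{13} = - \frac{447174}{2707} + \frac{203}{13} = - \frac{5263741}{35191}$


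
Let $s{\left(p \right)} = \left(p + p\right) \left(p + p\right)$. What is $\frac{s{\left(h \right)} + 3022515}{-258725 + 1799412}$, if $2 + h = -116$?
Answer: $\frac{3078211}{1540687} \approx 1.9979$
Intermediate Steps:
$h = -118$ ($h = -2 - 116 = -118$)
$s{\left(p \right)} = 4 p^{2}$ ($s{\left(p \right)} = 2 p 2 p = 4 p^{2}$)
$\frac{s{\left(h \right)} + 3022515}{-258725 + 1799412} = \frac{4 \left(-118\right)^{2} + 3022515}{-258725 + 1799412} = \frac{4 \cdot 13924 + 3022515}{1540687} = \left(55696 + 3022515\right) \frac{1}{1540687} = 3078211 \cdot \frac{1}{1540687} = \frac{3078211}{1540687}$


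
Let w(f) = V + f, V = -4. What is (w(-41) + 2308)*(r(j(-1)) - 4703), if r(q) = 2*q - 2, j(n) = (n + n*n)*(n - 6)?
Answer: -10647415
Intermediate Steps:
j(n) = (-6 + n)*(n + n²) (j(n) = (n + n²)*(-6 + n) = (-6 + n)*(n + n²))
r(q) = -2 + 2*q
w(f) = -4 + f
(w(-41) + 2308)*(r(j(-1)) - 4703) = ((-4 - 41) + 2308)*((-2 + 2*(-(-6 + (-1)² - 5*(-1)))) - 4703) = (-45 + 2308)*((-2 + 2*(-(-6 + 1 + 5))) - 4703) = 2263*((-2 + 2*(-1*0)) - 4703) = 2263*((-2 + 2*0) - 4703) = 2263*((-2 + 0) - 4703) = 2263*(-2 - 4703) = 2263*(-4705) = -10647415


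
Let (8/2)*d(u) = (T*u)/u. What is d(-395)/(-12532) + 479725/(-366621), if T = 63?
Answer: -24070751923/18377977488 ≈ -1.3098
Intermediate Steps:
d(u) = 63/4 (d(u) = ((63*u)/u)/4 = (1/4)*63 = 63/4)
d(-395)/(-12532) + 479725/(-366621) = (63/4)/(-12532) + 479725/(-366621) = (63/4)*(-1/12532) + 479725*(-1/366621) = -63/50128 - 479725/366621 = -24070751923/18377977488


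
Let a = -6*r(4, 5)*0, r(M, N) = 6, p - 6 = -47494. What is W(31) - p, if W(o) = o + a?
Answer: 47519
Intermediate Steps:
p = -47488 (p = 6 - 47494 = -47488)
a = 0 (a = -6*6*0 = -36*0 = 0)
W(o) = o (W(o) = o + 0 = o)
W(31) - p = 31 - 1*(-47488) = 31 + 47488 = 47519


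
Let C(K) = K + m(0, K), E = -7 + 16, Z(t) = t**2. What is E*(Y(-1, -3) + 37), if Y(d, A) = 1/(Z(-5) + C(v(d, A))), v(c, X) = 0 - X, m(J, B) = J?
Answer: 9333/28 ≈ 333.32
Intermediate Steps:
v(c, X) = -X
E = 9
C(K) = K (C(K) = K + 0 = K)
Y(d, A) = 1/(25 - A) (Y(d, A) = 1/((-5)**2 - A) = 1/(25 - A))
E*(Y(-1, -3) + 37) = 9*(1/(25 - 1*(-3)) + 37) = 9*(1/(25 + 3) + 37) = 9*(1/28 + 37) = 9*(1037/28) = 9333/28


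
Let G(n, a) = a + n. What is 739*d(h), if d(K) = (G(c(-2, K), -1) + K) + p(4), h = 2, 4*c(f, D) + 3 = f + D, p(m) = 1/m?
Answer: 739/2 ≈ 369.50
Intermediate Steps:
c(f, D) = -¾ + D/4 + f/4 (c(f, D) = -¾ + (f + D)/4 = -¾ + (D + f)/4 = -¾ + (D/4 + f/4) = -¾ + D/4 + f/4)
d(K) = -2 + 5*K/4 (d(K) = ((-1 + (-¾ + K/4 + (¼)*(-2))) + K) + 1/4 = ((-1 + (-¾ + K/4 - ½)) + K) + ¼ = ((-1 + (-5/4 + K/4)) + K) + ¼ = ((-9/4 + K/4) + K) + ¼ = (-9/4 + 5*K/4) + ¼ = -2 + 5*K/4)
739*d(h) = 739*(-2 + (5/4)*2) = 739*(-2 + 5/2) = 739*(½) = 739/2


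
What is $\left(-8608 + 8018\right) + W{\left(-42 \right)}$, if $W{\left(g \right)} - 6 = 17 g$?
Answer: $-1298$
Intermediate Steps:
$W{\left(g \right)} = 6 + 17 g$
$\left(-8608 + 8018\right) + W{\left(-42 \right)} = \left(-8608 + 8018\right) + \left(6 + 17 \left(-42\right)\right) = -590 + \left(6 - 714\right) = -590 - 708 = -1298$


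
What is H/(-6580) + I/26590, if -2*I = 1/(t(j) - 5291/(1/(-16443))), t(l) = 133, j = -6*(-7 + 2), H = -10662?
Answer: 352353392873077/217453134975160 ≈ 1.6204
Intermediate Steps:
j = 30 (j = -6*(-5) = 30)
I = -1/174000092 (I = -1/(2*(133 - 5291/(1/(-16443)))) = -1/(2*(133 - 5291/(-1/16443))) = -1/(2*(133 - 5291*(-16443))) = -1/(2*(133 + 86999913)) = -½/87000046 = -½*1/87000046 = -1/174000092 ≈ -5.7471e-9)
H/(-6580) + I/26590 = -10662/(-6580) - 1/174000092/26590 = -10662*(-1/6580) - 1/174000092*1/26590 = 5331/3290 - 1/4626662446280 = 352353392873077/217453134975160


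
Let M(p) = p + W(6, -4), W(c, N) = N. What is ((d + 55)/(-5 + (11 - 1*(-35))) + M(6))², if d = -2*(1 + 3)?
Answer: 16641/1681 ≈ 9.8995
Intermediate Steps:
d = -8 (d = -2*4 = -8)
M(p) = -4 + p (M(p) = p - 4 = -4 + p)
((d + 55)/(-5 + (11 - 1*(-35))) + M(6))² = ((-8 + 55)/(-5 + (11 - 1*(-35))) + (-4 + 6))² = (47/(-5 + (11 + 35)) + 2)² = (47/(-5 + 46) + 2)² = (47/41 + 2)² = (129/41)² = 16641/1681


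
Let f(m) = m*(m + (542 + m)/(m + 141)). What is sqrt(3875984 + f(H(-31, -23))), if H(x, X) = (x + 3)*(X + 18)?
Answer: 2*sqrt(76906509526)/281 ≈ 1973.8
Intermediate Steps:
H(x, X) = (3 + x)*(18 + X)
f(m) = m*(m + (542 + m)/(141 + m))
sqrt(3875984 + f(H(-31, -23))) = sqrt(3875984 + (54 + 3*(-23) + 18*(-31) - 23*(-31))*(542 + (54 + 3*(-23) + 18*(-31) - 23*(-31))**2 + 142*(54 + 3*(-23) + 18*(-31) - 23*(-31)))/(141 + (54 + 3*(-23) + 18*(-31) - 23*(-31)))) = sqrt(3875984 + (54 - 69 - 558 + 713)*(542 + (54 - 69 - 558 + 713)**2 + 142*(54 - 69 - 558 + 713))/(141 + (54 - 69 - 558 + 713))) = sqrt(3875984 + 140*(542 + 140**2 + 142*140)/(141 + 140)) = sqrt(3875984 + 140*(542 + 19600 + 19880)/281) = sqrt(3875984 + 140*(1/281)*40022) = sqrt(3875984 + 5603080/281) = sqrt(1094754584/281) = 2*sqrt(76906509526)/281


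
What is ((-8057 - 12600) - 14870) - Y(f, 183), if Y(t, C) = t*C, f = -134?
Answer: -11005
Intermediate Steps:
Y(t, C) = C*t
((-8057 - 12600) - 14870) - Y(f, 183) = ((-8057 - 12600) - 14870) - 183*(-134) = (-20657 - 14870) - 1*(-24522) = -35527 + 24522 = -11005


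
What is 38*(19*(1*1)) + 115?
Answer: 837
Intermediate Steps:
38*(19*(1*1)) + 115 = 38*(19*1) + 115 = 38*19 + 115 = 722 + 115 = 837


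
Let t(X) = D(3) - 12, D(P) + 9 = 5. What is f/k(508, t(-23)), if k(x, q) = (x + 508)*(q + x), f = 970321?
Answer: 970321/499872 ≈ 1.9411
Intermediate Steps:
D(P) = -4 (D(P) = -9 + 5 = -4)
t(X) = -16 (t(X) = -4 - 12 = -16)
k(x, q) = (508 + x)*(q + x)
f/k(508, t(-23)) = 970321/(508² + 508*(-16) + 508*508 - 16*508) = 970321/(258064 - 8128 + 258064 - 8128) = 970321/499872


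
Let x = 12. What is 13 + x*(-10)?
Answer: -107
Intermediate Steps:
13 + x*(-10) = 13 + 12*(-10) = 13 - 120 = -107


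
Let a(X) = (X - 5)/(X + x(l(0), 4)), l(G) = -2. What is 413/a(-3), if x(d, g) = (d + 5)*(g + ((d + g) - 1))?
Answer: -1239/2 ≈ -619.50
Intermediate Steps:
x(d, g) = (5 + d)*(-1 + d + 2*g) (x(d, g) = (5 + d)*(g + (-1 + d + g)) = (5 + d)*(-1 + d + 2*g))
a(X) = (-5 + X)/(15 + X) (a(X) = (X - 5)/(X + (-5 + (-2)² + 4*(-2) + 10*4 + 2*(-2)*4)) = (-5 + X)/(X + (-5 + 4 - 8 + 40 - 16)) = (-5 + X)/(X + 15) = (-5 + X)/(15 + X))
413/a(-3) = 413/(((-5 - 3)/(15 - 3))) = 413/((-8/12)) = 413/(((1/12)*(-8))) = 413/(-⅔) = 413*(-3/2) = -1239/2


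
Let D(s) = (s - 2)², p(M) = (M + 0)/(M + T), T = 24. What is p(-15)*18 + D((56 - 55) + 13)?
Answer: 114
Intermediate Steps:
p(M) = M/(24 + M) (p(M) = (M + 0)/(M + 24) = M/(24 + M))
D(s) = (-2 + s)²
p(-15)*18 + D((56 - 55) + 13) = -15/(24 - 15)*18 + (-2 + ((56 - 55) + 13))² = -15/9*18 + (-2 + (1 + 13))² = -15*⅑*18 + (-2 + 14)² = -5/3*18 + 12² = -30 + 144 = 114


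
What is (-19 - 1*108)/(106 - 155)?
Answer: 127/49 ≈ 2.5918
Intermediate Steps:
(-19 - 1*108)/(106 - 155) = (-19 - 108)/(-49) = -127*(-1/49) = 127/49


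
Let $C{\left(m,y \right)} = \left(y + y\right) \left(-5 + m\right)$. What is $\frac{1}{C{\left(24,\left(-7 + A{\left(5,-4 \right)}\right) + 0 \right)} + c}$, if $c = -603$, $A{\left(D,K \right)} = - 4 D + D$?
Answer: $- \frac{1}{1439} \approx -0.00069493$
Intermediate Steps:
$A{\left(D,K \right)} = - 3 D$
$C{\left(m,y \right)} = 2 y \left(-5 + m\right)$
$\frac{1}{C{\left(24,\left(-7 + A{\left(5,-4 \right)}\right) + 0 \right)} + c} = \frac{1}{2 \left(\left(-7 - 15\right) + 0\right) \left(-5 + 24\right) - 603} = \frac{1}{2 \left(\left(-7 - 15\right) + 0\right) 19 - 603} = \frac{1}{2 \left(-22 + 0\right) 19 - 603} = \frac{1}{2 \left(-22\right) 19 - 603} = \frac{1}{-836 - 603} = \frac{1}{-1439} = - \frac{1}{1439}$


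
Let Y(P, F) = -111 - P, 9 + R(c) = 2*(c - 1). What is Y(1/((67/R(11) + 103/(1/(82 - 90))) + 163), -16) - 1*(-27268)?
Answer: 195639039/7204 ≈ 27157.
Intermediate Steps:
R(c) = -11 + 2*c (R(c) = -9 + 2*(c - 1) = -9 + 2*(-1 + c) = -9 + (-2 + 2*c) = -11 + 2*c)
Y(1/((67/R(11) + 103/(1/(82 - 90))) + 163), -16) - 1*(-27268) = (-111 - 1/((67/(-11 + 2*11) + 103/(1/(82 - 90))) + 163)) - 1*(-27268) = (-111 - 1/((67/(-11 + 22) + 103/(1/(-8))) + 163)) + 27268 = (-111 - 1/((67/11 + 103/(-⅛)) + 163)) + 27268 = (-111 - 1/((67*(1/11) + 103*(-8)) + 163)) + 27268 = (-111 - 1/((67/11 - 824) + 163)) + 27268 = (-111 - 1/(-8997/11 + 163)) + 27268 = (-111 - 1/(-7204/11)) + 27268 = (-111 - 1*(-11/7204)) + 27268 = (-111 + 11/7204) + 27268 = -799633/7204 + 27268 = 195639039/7204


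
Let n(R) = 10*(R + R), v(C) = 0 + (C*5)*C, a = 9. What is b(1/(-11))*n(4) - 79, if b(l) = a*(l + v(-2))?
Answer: 156811/11 ≈ 14256.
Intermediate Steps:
v(C) = 5*C**2 (v(C) = 0 + (5*C)*C = 0 + 5*C**2 = 5*C**2)
n(R) = 20*R (n(R) = 10*(2*R) = 20*R)
b(l) = 180 + 9*l (b(l) = 9*(l + 5*(-2)**2) = 9*(l + 5*4) = 9*(l + 20) = 9*(20 + l) = 180 + 9*l)
b(1/(-11))*n(4) - 79 = (180 + 9/(-11))*(20*4) - 79 = (180 + 9*(-1/11))*80 - 79 = (180 - 9/11)*80 - 79 = (1971/11)*80 - 79 = 157680/11 - 79 = 156811/11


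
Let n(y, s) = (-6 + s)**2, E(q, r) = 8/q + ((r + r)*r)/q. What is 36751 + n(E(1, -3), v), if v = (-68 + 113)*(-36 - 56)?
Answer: 17226067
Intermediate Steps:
v = -4140 (v = 45*(-92) = -4140)
E(q, r) = 8/q + 2*r**2/q (E(q, r) = 8/q + ((2*r)*r)/q = 8/q + (2*r**2)/q = 8/q + 2*r**2/q)
36751 + n(E(1, -3), v) = 36751 + (-6 - 4140)**2 = 36751 + (-4146)**2 = 36751 + 17189316 = 17226067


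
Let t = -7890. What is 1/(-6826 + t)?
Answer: -1/14716 ≈ -6.7953e-5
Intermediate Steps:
1/(-6826 + t) = 1/(-6826 - 7890) = 1/(-14716) = -1/14716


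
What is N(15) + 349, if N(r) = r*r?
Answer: 574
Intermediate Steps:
N(r) = r²
N(15) + 349 = 15² + 349 = 225 + 349 = 574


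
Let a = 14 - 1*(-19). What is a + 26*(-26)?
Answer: -643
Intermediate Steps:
a = 33 (a = 14 + 19 = 33)
a + 26*(-26) = 33 + 26*(-26) = 33 - 676 = -643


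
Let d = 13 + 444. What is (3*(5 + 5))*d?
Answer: 13710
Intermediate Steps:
d = 457
(3*(5 + 5))*d = (3*(5 + 5))*457 = (3*10)*457 = 30*457 = 13710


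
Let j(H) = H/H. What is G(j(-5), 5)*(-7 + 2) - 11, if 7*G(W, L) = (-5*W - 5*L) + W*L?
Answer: 48/7 ≈ 6.8571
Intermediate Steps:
j(H) = 1
G(W, L) = -5*L/7 - 5*W/7 + L*W/7 (G(W, L) = ((-5*W - 5*L) + W*L)/7 = ((-5*L - 5*W) + L*W)/7 = (-5*L - 5*W + L*W)/7 = -5*L/7 - 5*W/7 + L*W/7)
G(j(-5), 5)*(-7 + 2) - 11 = (-5/7*5 - 5/7*1 + (⅐)*5*1)*(-7 + 2) - 11 = (-25/7 - 5/7 + 5/7)*(-5) - 11 = -25/7*(-5) - 11 = 125/7 - 11 = 48/7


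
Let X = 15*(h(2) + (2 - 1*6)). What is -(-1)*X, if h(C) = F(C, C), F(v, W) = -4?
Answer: -120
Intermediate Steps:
h(C) = -4
X = -120 (X = 15*(-4 + (2 - 1*6)) = 15*(-4 + (2 - 6)) = 15*(-4 - 4) = 15*(-8) = -120)
-(-1)*X = -(-1)*(-120) = -1*120 = -120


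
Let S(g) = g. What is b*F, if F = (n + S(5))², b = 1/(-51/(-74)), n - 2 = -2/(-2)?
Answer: 4736/51 ≈ 92.863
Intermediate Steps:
n = 3 (n = 2 - 2/(-2) = 2 - 2*(-½) = 2 + 1 = 3)
b = 74/51 (b = 1/(-51*(-1/74)) = 1/(51/74) = 74/51 ≈ 1.4510)
F = 64 (F = (3 + 5)² = 8² = 64)
b*F = (74/51)*64 = 4736/51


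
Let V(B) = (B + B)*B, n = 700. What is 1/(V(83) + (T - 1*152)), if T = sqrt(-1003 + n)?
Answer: 4542/61889393 - I*sqrt(303)/185668179 ≈ 7.3389e-5 - 9.3753e-8*I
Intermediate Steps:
T = I*sqrt(303) (T = sqrt(-1003 + 700) = sqrt(-303) = I*sqrt(303) ≈ 17.407*I)
V(B) = 2*B**2 (V(B) = (2*B)*B = 2*B**2)
1/(V(83) + (T - 1*152)) = 1/(2*83**2 + (I*sqrt(303) - 1*152)) = 1/(2*6889 + (I*sqrt(303) - 152)) = 1/(13778 + (-152 + I*sqrt(303))) = 1/(13626 + I*sqrt(303))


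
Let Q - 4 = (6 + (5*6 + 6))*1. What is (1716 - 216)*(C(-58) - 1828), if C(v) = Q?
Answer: -2673000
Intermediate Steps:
Q = 46 (Q = 4 + (6 + (5*6 + 6))*1 = 4 + (6 + (30 + 6))*1 = 4 + (6 + 36)*1 = 4 + 42*1 = 4 + 42 = 46)
C(v) = 46
(1716 - 216)*(C(-58) - 1828) = (1716 - 216)*(46 - 1828) = 1500*(-1782) = -2673000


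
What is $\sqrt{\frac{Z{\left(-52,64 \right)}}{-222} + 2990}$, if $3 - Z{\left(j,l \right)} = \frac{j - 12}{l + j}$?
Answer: $\frac{\sqrt{147357310}}{222} \approx 54.681$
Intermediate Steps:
$Z{\left(j,l \right)} = 3 - \frac{-12 + j}{j + l}$ ($Z{\left(j,l \right)} = 3 - \frac{j - 12}{l + j} = 3 - \frac{-12 + j}{j + l}$)
$\sqrt{\frac{Z{\left(-52,64 \right)}}{-222} + 2990} = \sqrt{\frac{\frac{1}{-52 + 64} \left(12 + 2 \left(-52\right) + 3 \cdot 64\right)}{-222} + 2990} = \sqrt{\frac{12 - 104 + 192}{12} \left(- \frac{1}{222}\right) + 2990} = \sqrt{\frac{1}{12} \cdot 100 \left(- \frac{1}{222}\right) + 2990} = \sqrt{\frac{25}{3} \left(- \frac{1}{222}\right) + 2990} = \sqrt{- \frac{25}{666} + 2990} = \sqrt{\frac{1991315}{666}} = \frac{\sqrt{147357310}}{222}$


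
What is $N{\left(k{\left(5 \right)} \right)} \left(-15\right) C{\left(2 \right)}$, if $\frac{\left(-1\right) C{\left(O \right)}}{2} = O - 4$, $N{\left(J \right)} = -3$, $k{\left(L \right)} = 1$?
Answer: $180$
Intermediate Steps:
$C{\left(O \right)} = 8 - 2 O$ ($C{\left(O \right)} = - 2 \left(O - 4\right) = - 2 \left(-4 + O\right) = 8 - 2 O$)
$N{\left(k{\left(5 \right)} \right)} \left(-15\right) C{\left(2 \right)} = \left(-3\right) \left(-15\right) \left(8 - 4\right) = 45 \left(8 - 4\right) = 45 \cdot 4 = 180$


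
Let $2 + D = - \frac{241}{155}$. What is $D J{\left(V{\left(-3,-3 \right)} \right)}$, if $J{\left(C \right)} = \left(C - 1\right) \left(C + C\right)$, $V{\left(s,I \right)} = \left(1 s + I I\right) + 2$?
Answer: $- \frac{61712}{155} \approx -398.14$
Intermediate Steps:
$V{\left(s,I \right)} = 2 + s + I^{2}$ ($V{\left(s,I \right)} = \left(s + I^{2}\right) + 2 = 2 + s + I^{2}$)
$D = - \frac{551}{155}$ ($D = -2 - \frac{241}{155} = - \frac{551}{155} \approx -3.5548$)
$J{\left(C \right)} = 2 C \left(-1 + C\right)$ ($J{\left(C \right)} = \left(-1 + C\right) 2 C = 2 C \left(-1 + C\right)$)
$D J{\left(V{\left(-3,-3 \right)} \right)} = - \frac{551 \cdot 2 \left(2 - 3 + \left(-3\right)^{2}\right) \left(-1 + \left(2 - 3 + \left(-3\right)^{2}\right)\right)}{155} = - \frac{551 \cdot 2 \left(2 - 3 + 9\right) \left(-1 + \left(2 - 3 + 9\right)\right)}{155} = - \frac{551 \cdot 2 \cdot 8 \left(-1 + 8\right)}{155} = - \frac{551 \cdot 2 \cdot 8 \cdot 7}{155} = \left(- \frac{551}{155}\right) 112 = - \frac{61712}{155}$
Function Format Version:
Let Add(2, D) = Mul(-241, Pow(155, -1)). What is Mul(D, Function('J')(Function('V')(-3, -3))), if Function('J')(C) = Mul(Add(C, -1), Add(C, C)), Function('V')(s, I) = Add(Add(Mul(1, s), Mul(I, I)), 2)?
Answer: Rational(-61712, 155) ≈ -398.14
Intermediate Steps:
Function('V')(s, I) = Add(2, s, Pow(I, 2)) (Function('V')(s, I) = Add(Add(s, Pow(I, 2)), 2) = Add(2, s, Pow(I, 2)))
D = Rational(-551, 155) (D = Add(-2, Mul(-241, Pow(155, -1))) = Add(-2, Mul(-241, Rational(1, 155))) = Add(-2, Rational(-241, 155)) = Rational(-551, 155) ≈ -3.5548)
Function('J')(C) = Mul(2, C, Add(-1, C)) (Function('J')(C) = Mul(Add(-1, C), Mul(2, C)) = Mul(2, C, Add(-1, C)))
Mul(D, Function('J')(Function('V')(-3, -3))) = Mul(Rational(-551, 155), Mul(2, Add(2, -3, Pow(-3, 2)), Add(-1, Add(2, -3, Pow(-3, 2))))) = Mul(Rational(-551, 155), Mul(2, Add(2, -3, 9), Add(-1, Add(2, -3, 9)))) = Mul(Rational(-551, 155), Mul(2, 8, Add(-1, 8))) = Mul(Rational(-551, 155), Mul(2, 8, 7)) = Mul(Rational(-551, 155), 112) = Rational(-61712, 155)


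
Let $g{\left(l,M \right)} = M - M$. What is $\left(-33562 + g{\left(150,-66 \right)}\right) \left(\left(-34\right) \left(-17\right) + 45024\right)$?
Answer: $-1530494324$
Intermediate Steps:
$g{\left(l,M \right)} = 0$
$\left(-33562 + g{\left(150,-66 \right)}\right) \left(\left(-34\right) \left(-17\right) + 45024\right) = \left(-33562 + 0\right) \left(\left(-34\right) \left(-17\right) + 45024\right) = - 33562 \left(578 + 45024\right) = \left(-33562\right) 45602 = -1530494324$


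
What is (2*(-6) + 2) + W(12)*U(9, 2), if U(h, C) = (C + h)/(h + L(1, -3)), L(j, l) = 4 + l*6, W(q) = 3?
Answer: -83/5 ≈ -16.600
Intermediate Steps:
L(j, l) = 4 + 6*l
U(h, C) = (C + h)/(-14 + h) (U(h, C) = (C + h)/(h + (4 + 6*(-3))) = (C + h)/(h + (4 - 18)) = (C + h)/(h - 14) = (C + h)/(-14 + h))
(2*(-6) + 2) + W(12)*U(9, 2) = (2*(-6) + 2) + 3*((2 + 9)/(-14 + 9)) = (-12 + 2) + 3*(11/(-5)) = -10 + 3*(-⅕*11) = -10 + 3*(-11/5) = -10 - 33/5 = -83/5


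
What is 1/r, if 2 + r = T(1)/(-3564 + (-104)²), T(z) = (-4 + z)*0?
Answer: -½ ≈ -0.50000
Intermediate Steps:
T(z) = 0
r = -2 (r = -2 + 0/(-3564 + (-104)²) = -2 + 0/(-3564 + 10816) = -2 + 0/7252 = -2 + 0*(1/7252) = -2 + 0 = -2)
1/r = 1/(-2) = -½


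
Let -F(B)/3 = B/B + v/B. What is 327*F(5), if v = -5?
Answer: 0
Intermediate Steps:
F(B) = -3 + 15/B (F(B) = -3*(B/B - 5/B) = -3*(1 - 5/B) = -3 + 15/B)
327*F(5) = 327*(-3 + 15/5) = 327*(-3 + 15*(⅕)) = 327*(-3 + 3) = 327*0 = 0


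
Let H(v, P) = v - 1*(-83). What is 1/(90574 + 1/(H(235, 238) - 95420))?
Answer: 95102/8613768547 ≈ 1.1041e-5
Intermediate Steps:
H(v, P) = 83 + v (H(v, P) = v + 83 = 83 + v)
1/(90574 + 1/(H(235, 238) - 95420)) = 1/(90574 + 1/((83 + 235) - 95420)) = 1/(90574 + 1/(318 - 95420)) = 1/(90574 + 1/(-95102)) = 1/(90574 - 1/95102) = 1/(8613768547/95102) = 95102/8613768547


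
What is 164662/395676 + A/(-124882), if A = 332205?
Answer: -477940628/212986251 ≈ -2.2440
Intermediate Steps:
164662/395676 + A/(-124882) = 164662/395676 + 332205/(-124882) = 164662*(1/395676) + 332205*(-1/124882) = 2839/6822 - 332205/124882 = -477940628/212986251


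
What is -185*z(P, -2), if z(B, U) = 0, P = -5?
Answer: 0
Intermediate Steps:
-185*z(P, -2) = -185*0 = 0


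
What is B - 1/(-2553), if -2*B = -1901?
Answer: 4853255/5106 ≈ 950.50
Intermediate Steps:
B = 1901/2 (B = -1/2*(-1901) = 1901/2 ≈ 950.50)
B - 1/(-2553) = 1901/2 - 1/(-2553) = 1901/2 - 1*(-1/2553) = 1901/2 + 1/2553 = 4853255/5106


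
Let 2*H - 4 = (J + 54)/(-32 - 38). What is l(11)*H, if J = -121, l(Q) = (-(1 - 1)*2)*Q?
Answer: 0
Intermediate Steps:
l(Q) = 0 (l(Q) = (-0*2)*Q = (-1*0)*Q = 0*Q = 0)
H = 347/140 (H = 2 + ((-121 + 54)/(-32 - 38))/2 = 2 + (-67/(-70))/2 = 2 + (-67*(-1/70))/2 = 2 + (1/2)*(67/70) = 2 + 67/140 = 347/140 ≈ 2.4786)
l(11)*H = 0*(347/140) = 0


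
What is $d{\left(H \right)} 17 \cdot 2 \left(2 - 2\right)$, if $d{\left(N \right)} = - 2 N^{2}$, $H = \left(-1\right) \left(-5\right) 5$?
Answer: $0$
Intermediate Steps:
$H = 25$ ($H = 5 \cdot 5 = 25$)
$d{\left(H \right)} 17 \cdot 2 \left(2 - 2\right) = - 2 \cdot 25^{2} \cdot 17 \cdot 2 \left(2 - 2\right) = \left(-2\right) 625 \cdot 17 \cdot 2 \cdot 0 = \left(-1250\right) 17 \cdot 0 = \left(-21250\right) 0 = 0$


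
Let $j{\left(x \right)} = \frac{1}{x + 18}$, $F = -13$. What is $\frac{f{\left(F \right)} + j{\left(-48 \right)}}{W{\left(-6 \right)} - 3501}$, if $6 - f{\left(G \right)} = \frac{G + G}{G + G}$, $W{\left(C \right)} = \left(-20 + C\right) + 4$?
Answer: $- \frac{149}{105690} \approx -0.0014098$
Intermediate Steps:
$W{\left(C \right)} = -16 + C$
$f{\left(G \right)} = 5$ ($f{\left(G \right)} = 6 - \frac{G + G}{G + G} = 6 - \frac{2 G}{2 G} = 6 - 2 G \frac{1}{2 G} = 6 - 1 = 5$)
$j{\left(x \right)} = \frac{1}{18 + x}$
$\frac{f{\left(F \right)} + j{\left(-48 \right)}}{W{\left(-6 \right)} - 3501} = \frac{5 + \frac{1}{18 - 48}}{\left(-16 - 6\right) - 3501} = \frac{5 + \frac{1}{-30}}{-22 - 3501} = \frac{5 - \frac{1}{30}}{-3523} = \frac{149}{30} \left(- \frac{1}{3523}\right) = - \frac{149}{105690}$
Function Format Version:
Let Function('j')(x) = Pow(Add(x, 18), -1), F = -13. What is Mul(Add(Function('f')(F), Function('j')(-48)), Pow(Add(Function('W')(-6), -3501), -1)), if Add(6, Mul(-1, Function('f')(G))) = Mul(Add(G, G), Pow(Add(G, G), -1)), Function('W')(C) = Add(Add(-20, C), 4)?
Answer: Rational(-149, 105690) ≈ -0.0014098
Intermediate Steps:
Function('W')(C) = Add(-16, C)
Function('f')(G) = 5 (Function('f')(G) = Add(6, Mul(-1, Mul(Add(G, G), Pow(Add(G, G), -1)))) = Add(6, Mul(-1, Mul(Mul(2, G), Pow(Mul(2, G), -1)))) = Add(6, Mul(-1, Mul(Mul(2, G), Mul(Rational(1, 2), Pow(G, -1))))) = Add(6, Mul(-1, 1)) = Add(6, -1) = 5)
Function('j')(x) = Pow(Add(18, x), -1)
Mul(Add(Function('f')(F), Function('j')(-48)), Pow(Add(Function('W')(-6), -3501), -1)) = Mul(Add(5, Pow(Add(18, -48), -1)), Pow(Add(Add(-16, -6), -3501), -1)) = Mul(Add(5, Pow(-30, -1)), Pow(Add(-22, -3501), -1)) = Mul(Add(5, Rational(-1, 30)), Pow(-3523, -1)) = Mul(Rational(149, 30), Rational(-1, 3523)) = Rational(-149, 105690)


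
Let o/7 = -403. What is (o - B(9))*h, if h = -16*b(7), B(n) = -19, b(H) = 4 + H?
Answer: 493152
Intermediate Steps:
o = -2821 (o = 7*(-403) = -2821)
h = -176 (h = -16*(4 + 7) = -16*11 = -176)
(o - B(9))*h = (-2821 - 1*(-19))*(-176) = (-2821 + 19)*(-176) = -2802*(-176) = 493152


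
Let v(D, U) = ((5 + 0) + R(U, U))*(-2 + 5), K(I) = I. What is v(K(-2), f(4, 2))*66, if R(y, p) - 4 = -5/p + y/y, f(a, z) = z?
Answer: 1485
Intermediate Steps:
R(y, p) = 5 - 5/p (R(y, p) = 4 + (-5/p + y/y) = 4 + (-5/p + 1) = 4 + (1 - 5/p) = 5 - 5/p)
v(D, U) = 30 - 15/U (v(D, U) = ((5 + 0) + (5 - 5/U))*(-2 + 5) = (5 + (5 - 5/U))*3 = (10 - 5/U)*3 = 30 - 15/U)
v(K(-2), f(4, 2))*66 = (30 - 15/2)*66 = (45/2)*66 = 1485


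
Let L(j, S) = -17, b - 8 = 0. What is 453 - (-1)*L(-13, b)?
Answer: 436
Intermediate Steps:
b = 8 (b = 8 + 0 = 8)
453 - (-1)*L(-13, b) = 453 - (-1)*(-17) = 453 - 1*17 = 453 - 17 = 436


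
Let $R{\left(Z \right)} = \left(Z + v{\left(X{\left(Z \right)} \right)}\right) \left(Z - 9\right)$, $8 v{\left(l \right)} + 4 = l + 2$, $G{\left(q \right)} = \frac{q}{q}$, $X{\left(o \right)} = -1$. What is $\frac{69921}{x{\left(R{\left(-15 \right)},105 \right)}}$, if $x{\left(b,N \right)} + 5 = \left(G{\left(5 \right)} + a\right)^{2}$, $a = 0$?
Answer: $- \frac{69921}{4} \approx -17480.0$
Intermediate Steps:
$G{\left(q \right)} = 1$
$v{\left(l \right)} = - \frac{1}{4} + \frac{l}{8}$ ($v{\left(l \right)} = - \frac{1}{2} + \frac{l + 2}{8} = - \frac{1}{2} + \frac{2 + l}{8} = - \frac{1}{2} + \left(\frac{1}{4} + \frac{l}{8}\right) = - \frac{1}{4} + \frac{l}{8}$)
$R{\left(Z \right)} = \left(-9 + Z\right) \left(- \frac{3}{8} + Z\right)$ ($R{\left(Z \right)} = \left(Z + \left(- \frac{1}{4} + \frac{1}{8} \left(-1\right)\right)\right) \left(Z - 9\right) = \left(Z - \frac{3}{8}\right) \left(-9 + Z\right) = \left(- \frac{3}{8} + Z\right) \left(-9 + Z\right) = \left(-9 + Z\right) \left(- \frac{3}{8} + Z\right)$)
$x{\left(b,N \right)} = -4$ ($x{\left(b,N \right)} = -5 + \left(1 + 0\right)^{2} = -5 + 1^{2} = -5 + 1 = -4$)
$\frac{69921}{x{\left(R{\left(-15 \right)},105 \right)}} = \frac{69921}{-4} = 69921 \left(- \frac{1}{4}\right) = - \frac{69921}{4}$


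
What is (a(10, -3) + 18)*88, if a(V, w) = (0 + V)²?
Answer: 10384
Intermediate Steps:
a(V, w) = V²
(a(10, -3) + 18)*88 = (10² + 18)*88 = (100 + 18)*88 = 118*88 = 10384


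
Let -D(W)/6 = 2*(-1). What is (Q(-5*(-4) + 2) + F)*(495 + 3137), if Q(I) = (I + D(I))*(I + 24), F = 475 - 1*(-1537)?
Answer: 12988032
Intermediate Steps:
D(W) = 12 (D(W) = -12*(-1) = -6*(-2) = 12)
F = 2012 (F = 475 + 1537 = 2012)
Q(I) = (12 + I)*(24 + I) (Q(I) = (I + 12)*(I + 24) = (12 + I)*(24 + I))
(Q(-5*(-4) + 2) + F)*(495 + 3137) = ((288 + (-5*(-4) + 2)² + 36*(-5*(-4) + 2)) + 2012)*(495 + 3137) = ((288 + (20 + 2)² + 36*(20 + 2)) + 2012)*3632 = ((288 + 22² + 36*22) + 2012)*3632 = ((288 + 484 + 792) + 2012)*3632 = (1564 + 2012)*3632 = 3576*3632 = 12988032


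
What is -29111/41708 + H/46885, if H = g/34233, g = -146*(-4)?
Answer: -46723544164283/66941932462140 ≈ -0.69797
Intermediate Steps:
g = 584
H = 584/34233 ≈ 0.017060
-29111/41708 + H/46885 = -29111/41708 + (584/34233)/46885 = -29111*1/41708 + (584/34233)*(1/46885) = -29111/41708 + 584/1605014205 = -46723544164283/66941932462140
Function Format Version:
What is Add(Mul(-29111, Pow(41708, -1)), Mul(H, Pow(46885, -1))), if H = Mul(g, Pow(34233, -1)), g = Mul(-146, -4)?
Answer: Rational(-46723544164283, 66941932462140) ≈ -0.69797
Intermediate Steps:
g = 584
H = Rational(584, 34233) (H = Mul(584, Pow(34233, -1)) = Mul(584, Rational(1, 34233)) = Rational(584, 34233) ≈ 0.017060)
Add(Mul(-29111, Pow(41708, -1)), Mul(H, Pow(46885, -1))) = Add(Mul(-29111, Pow(41708, -1)), Mul(Rational(584, 34233), Pow(46885, -1))) = Add(Mul(-29111, Rational(1, 41708)), Mul(Rational(584, 34233), Rational(1, 46885))) = Add(Rational(-29111, 41708), Rational(584, 1605014205)) = Rational(-46723544164283, 66941932462140)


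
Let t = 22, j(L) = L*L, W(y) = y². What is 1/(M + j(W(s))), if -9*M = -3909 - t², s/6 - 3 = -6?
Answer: 9/949177 ≈ 9.4819e-6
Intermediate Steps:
s = -18 (s = 18 + 6*(-6) = 18 - 36 = -18)
j(L) = L²
M = 4393/9 (M = -(-3909 - 1*22²)/9 = -(-3909 - 1*484)/9 = -(-3909 - 484)/9 = -⅑*(-4393) = 4393/9 ≈ 488.11)
1/(M + j(W(s))) = 1/(4393/9 + ((-18)²)²) = 1/(4393/9 + 324²) = 1/(4393/9 + 104976) = 1/(949177/9) = 9/949177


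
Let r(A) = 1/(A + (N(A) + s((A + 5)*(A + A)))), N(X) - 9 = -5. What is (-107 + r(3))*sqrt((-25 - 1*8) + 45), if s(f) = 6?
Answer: -2780*sqrt(3)/13 ≈ -370.39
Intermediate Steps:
N(X) = 4 (N(X) = 9 - 5 = 4)
r(A) = 1/(10 + A) (r(A) = 1/(A + (4 + 6)) = 1/(A + 10) = 1/(10 + A))
(-107 + r(3))*sqrt((-25 - 1*8) + 45) = (-107 + 1/(10 + 3))*sqrt((-25 - 1*8) + 45) = (-107 + 1/13)*sqrt((-25 - 8) + 45) = (-107 + 1/13)*sqrt(-33 + 45) = -2780*sqrt(3)/13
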